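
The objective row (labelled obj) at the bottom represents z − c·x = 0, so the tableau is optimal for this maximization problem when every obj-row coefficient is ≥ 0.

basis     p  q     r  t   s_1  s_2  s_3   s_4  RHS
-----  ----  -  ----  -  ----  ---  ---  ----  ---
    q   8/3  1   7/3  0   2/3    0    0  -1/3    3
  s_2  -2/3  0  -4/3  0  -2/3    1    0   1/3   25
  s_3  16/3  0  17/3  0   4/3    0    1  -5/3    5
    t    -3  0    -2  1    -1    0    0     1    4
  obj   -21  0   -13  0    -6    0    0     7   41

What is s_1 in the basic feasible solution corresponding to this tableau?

s_1 is not in the basis, so in the current basic feasible solution s_1 = 0.

0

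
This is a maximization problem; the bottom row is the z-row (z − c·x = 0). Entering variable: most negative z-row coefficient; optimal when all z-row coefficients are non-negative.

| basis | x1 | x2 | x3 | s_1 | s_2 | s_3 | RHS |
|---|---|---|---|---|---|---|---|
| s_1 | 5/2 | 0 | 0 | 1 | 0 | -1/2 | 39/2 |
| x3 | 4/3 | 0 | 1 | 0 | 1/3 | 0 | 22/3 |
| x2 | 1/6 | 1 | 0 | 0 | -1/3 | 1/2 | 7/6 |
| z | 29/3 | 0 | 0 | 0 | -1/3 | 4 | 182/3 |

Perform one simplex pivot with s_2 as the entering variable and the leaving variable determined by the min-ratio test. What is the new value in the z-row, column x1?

Ratio test on column s_2 — row 1: entry 0 ≤ 0; row 2: (22/3)/(1/3) = 22; row 3: entry -1/3 ≤ 0. Minimum is 22 at row 2 (x3 leaves); pivot element 1/3.
Divide row 2 by 1/3; eliminate column s_2 from the other rows.
z-row update in column x1: 29/3 − (-1/3)·4 = 11.

11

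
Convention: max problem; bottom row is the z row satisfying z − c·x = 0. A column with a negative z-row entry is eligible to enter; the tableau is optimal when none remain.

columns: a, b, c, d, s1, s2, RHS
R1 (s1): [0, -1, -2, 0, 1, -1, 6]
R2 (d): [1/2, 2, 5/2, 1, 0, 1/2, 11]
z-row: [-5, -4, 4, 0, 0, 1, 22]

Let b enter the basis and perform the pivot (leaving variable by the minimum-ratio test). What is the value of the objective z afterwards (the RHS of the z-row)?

Ratio test on column b — row 1: entry -1 ≤ 0; row 2: 11/2 = 11/2. Minimum is 11/2 at row 2 (d leaves); pivot element 2.
Pivot on row 2; the z-row RHS becomes 22 − (-4)·(11/2) = 44.

44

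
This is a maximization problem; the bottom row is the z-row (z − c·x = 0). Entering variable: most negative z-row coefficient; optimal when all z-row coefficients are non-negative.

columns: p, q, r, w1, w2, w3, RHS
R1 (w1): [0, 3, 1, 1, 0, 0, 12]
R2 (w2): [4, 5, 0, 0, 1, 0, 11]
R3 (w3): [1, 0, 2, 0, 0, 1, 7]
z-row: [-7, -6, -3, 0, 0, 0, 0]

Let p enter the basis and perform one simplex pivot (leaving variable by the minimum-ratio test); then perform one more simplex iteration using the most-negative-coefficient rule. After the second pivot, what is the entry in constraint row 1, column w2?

1/8

Ratio test on column p — row 1: entry 0 ≤ 0; row 2: 11/4 = 11/4; row 3: 7/1 = 7. Minimum is 11/4 at row 2 (w2 leaves); pivot element 4.
Divide row 2 by 4; eliminate column p from the other rows.
Second iteration: most negative z-row entry is -3 in column r, so r enters.
Ratio test on column r — row 1: 12/1 = 12; row 2: entry 0 ≤ 0; row 3: (17/4)/2 = 17/8. Minimum is 17/8 at row 3 (w3 leaves); pivot element 2.
Divide row 3 by 2; eliminate column r from the other rows.
After both pivots, the entry at constraint row 1, column w2 is 1/8.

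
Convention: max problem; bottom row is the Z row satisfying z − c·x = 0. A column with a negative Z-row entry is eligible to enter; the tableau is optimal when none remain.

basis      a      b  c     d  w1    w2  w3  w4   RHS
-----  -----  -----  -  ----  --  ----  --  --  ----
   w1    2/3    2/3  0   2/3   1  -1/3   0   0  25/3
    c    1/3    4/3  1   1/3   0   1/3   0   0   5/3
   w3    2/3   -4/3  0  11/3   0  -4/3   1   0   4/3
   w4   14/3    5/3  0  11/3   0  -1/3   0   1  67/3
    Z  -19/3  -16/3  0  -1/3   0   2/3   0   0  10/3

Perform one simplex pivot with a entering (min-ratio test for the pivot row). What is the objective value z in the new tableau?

16

Ratio test on column a — row 1: (25/3)/(2/3) = 25/2; row 2: (5/3)/(1/3) = 5; row 3: (4/3)/(2/3) = 2; row 4: (67/3)/(14/3) = 67/14. Minimum is 2 at row 3 (w3 leaves); pivot element 2/3.
Pivot on row 3; the Z-row RHS becomes 10/3 − (-19/3)·2 = 16.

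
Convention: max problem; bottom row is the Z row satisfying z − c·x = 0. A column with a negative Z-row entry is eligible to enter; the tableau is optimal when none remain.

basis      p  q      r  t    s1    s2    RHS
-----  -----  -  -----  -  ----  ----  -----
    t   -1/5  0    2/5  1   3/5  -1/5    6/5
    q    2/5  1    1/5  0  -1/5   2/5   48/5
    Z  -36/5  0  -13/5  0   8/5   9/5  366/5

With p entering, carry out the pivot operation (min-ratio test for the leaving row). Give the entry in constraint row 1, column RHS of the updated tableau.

6

Ratio test on column p — row 1: entry -1/5 ≤ 0; row 2: (48/5)/(2/5) = 24. Minimum is 24 at row 2 (q leaves); pivot element 2/5.
Divide row 2 by 2/5; eliminate column p from the other rows.
Row 1 update in column RHS: 6/5 − (-1/5)·24 = 6.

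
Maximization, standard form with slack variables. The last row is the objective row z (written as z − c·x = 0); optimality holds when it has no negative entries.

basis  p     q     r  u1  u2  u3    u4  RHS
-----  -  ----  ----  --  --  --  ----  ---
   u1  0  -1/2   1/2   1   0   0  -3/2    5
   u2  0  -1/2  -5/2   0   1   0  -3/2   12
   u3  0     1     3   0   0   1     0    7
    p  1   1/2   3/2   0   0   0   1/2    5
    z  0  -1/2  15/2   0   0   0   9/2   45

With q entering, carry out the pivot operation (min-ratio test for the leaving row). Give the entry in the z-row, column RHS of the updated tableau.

97/2

Ratio test on column q — row 1: entry -1/2 ≤ 0; row 2: entry -1/2 ≤ 0; row 3: 7/1 = 7; row 4: 5/(1/2) = 10. Minimum is 7 at row 3 (u3 leaves); pivot element 1.
Divide row 3 by 1; eliminate column q from the other rows.
z-row update in column RHS: 45 − (-1/2)·7 = 97/2.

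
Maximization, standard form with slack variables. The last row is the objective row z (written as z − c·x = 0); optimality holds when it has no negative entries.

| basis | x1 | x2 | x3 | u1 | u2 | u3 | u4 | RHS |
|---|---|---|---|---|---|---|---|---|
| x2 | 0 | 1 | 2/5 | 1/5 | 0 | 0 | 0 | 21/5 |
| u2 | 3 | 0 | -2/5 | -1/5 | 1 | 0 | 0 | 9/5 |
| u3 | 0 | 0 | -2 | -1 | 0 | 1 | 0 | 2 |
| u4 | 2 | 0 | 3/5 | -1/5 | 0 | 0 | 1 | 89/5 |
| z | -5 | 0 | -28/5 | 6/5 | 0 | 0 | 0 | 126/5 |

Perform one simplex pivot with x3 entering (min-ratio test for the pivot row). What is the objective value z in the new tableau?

84

Ratio test on column x3 — row 1: (21/5)/(2/5) = 21/2; row 2: entry -2/5 ≤ 0; row 3: entry -2 ≤ 0; row 4: (89/5)/(3/5) = 89/3. Minimum is 21/2 at row 1 (x2 leaves); pivot element 2/5.
Pivot on row 1; the z-row RHS becomes 126/5 − (-28/5)·(21/2) = 84.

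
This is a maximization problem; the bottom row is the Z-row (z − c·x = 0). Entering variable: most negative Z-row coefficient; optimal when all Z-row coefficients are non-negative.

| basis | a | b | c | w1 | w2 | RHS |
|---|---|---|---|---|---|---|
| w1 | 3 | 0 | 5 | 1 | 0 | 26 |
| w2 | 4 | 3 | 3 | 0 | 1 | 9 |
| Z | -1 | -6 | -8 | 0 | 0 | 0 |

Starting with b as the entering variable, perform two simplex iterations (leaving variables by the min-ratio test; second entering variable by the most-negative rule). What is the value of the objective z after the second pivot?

24

Ratio test on column b — row 1: entry 0 ≤ 0; row 2: 9/3 = 3. Minimum is 3 at row 2 (w2 leaves); pivot element 3.
Pivot on row 2; the Z-row RHS becomes 0 − (-6)·3 = 18.
Next entering variable (most negative Z-row entry -2): c.
Ratio test on column c — row 1: 26/5 = 26/5; row 2: 3/1 = 3. Minimum is 3 at row 2 (b leaves); pivot element 1.
After the second pivot the Z-row RHS is 18 − (-2)·3 = 24.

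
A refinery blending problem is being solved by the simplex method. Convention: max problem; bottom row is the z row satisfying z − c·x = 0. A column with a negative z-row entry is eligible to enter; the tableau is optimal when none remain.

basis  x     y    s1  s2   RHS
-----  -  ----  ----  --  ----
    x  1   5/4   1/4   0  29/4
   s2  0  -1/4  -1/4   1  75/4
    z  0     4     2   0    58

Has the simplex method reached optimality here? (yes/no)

yes

Every z-row coefficient is ≥ 0, so the tableau is optimal.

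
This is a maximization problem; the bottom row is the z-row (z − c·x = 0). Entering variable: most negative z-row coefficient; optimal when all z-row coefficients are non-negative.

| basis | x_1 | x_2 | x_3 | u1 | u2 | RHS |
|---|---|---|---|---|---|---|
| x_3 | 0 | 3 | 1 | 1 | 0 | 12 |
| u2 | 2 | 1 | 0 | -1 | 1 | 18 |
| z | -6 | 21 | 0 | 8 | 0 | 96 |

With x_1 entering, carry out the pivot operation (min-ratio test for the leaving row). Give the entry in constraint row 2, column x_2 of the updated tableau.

1/2

Ratio test on column x_1 — row 1: entry 0 ≤ 0; row 2: 18/2 = 9. Minimum is 9 at row 2 (u2 leaves); pivot element 2.
Divide row 2 by 2; eliminate column x_1 from the other rows.
In the new row 2, the x_2 entry is the old entry divided by the pivot: 1/2 = 1/2.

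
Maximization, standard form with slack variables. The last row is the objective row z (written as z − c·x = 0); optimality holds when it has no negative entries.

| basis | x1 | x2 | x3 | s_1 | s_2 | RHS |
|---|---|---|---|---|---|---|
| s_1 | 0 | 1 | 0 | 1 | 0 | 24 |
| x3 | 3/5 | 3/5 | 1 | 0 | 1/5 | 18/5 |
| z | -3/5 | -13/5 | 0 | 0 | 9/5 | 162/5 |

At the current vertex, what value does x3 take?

18/5

x3 is basic (row 2); its value is the RHS of that row, 18/5.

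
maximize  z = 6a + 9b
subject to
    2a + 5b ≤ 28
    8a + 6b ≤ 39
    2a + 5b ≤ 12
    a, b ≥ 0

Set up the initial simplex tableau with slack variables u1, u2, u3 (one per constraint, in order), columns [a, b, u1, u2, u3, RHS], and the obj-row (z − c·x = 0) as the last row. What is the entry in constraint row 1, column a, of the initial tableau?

Constraint 1 has coefficient 2 on a.

2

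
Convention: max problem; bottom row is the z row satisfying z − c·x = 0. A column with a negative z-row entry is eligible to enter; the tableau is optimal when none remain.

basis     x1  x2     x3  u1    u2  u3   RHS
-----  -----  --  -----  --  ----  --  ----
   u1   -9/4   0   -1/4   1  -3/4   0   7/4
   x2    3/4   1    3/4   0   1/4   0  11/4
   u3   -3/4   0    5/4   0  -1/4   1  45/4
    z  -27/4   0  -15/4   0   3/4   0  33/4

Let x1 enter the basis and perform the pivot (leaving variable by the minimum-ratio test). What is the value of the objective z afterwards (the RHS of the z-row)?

Ratio test on column x1 — row 1: entry -9/4 ≤ 0; row 2: (11/4)/(3/4) = 11/3; row 3: entry -3/4 ≤ 0. Minimum is 11/3 at row 2 (x2 leaves); pivot element 3/4.
Pivot on row 2; the z-row RHS becomes 33/4 − (-27/4)·(11/3) = 33.

33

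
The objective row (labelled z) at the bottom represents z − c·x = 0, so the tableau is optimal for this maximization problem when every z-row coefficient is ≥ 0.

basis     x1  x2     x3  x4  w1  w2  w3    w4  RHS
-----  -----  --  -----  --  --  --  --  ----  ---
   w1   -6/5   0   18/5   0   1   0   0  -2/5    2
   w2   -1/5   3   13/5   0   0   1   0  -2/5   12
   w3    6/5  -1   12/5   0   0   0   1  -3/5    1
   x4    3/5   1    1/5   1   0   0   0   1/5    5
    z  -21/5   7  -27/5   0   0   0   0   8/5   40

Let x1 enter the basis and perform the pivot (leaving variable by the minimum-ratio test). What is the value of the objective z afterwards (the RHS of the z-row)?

87/2

Ratio test on column x1 — row 1: entry -6/5 ≤ 0; row 2: entry -1/5 ≤ 0; row 3: 1/(6/5) = 5/6; row 4: 5/(3/5) = 25/3. Minimum is 5/6 at row 3 (w3 leaves); pivot element 6/5.
Pivot on row 3; the z-row RHS becomes 40 − (-21/5)·(5/6) = 87/2.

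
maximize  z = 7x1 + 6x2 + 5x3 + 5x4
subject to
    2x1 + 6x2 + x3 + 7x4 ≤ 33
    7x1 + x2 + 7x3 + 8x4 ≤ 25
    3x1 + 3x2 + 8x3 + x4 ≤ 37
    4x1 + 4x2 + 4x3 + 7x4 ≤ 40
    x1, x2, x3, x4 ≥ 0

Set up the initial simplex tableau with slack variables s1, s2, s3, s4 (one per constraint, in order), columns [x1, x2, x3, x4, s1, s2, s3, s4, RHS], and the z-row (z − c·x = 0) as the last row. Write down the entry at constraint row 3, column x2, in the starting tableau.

3

Constraint 3 has coefficient 3 on x2.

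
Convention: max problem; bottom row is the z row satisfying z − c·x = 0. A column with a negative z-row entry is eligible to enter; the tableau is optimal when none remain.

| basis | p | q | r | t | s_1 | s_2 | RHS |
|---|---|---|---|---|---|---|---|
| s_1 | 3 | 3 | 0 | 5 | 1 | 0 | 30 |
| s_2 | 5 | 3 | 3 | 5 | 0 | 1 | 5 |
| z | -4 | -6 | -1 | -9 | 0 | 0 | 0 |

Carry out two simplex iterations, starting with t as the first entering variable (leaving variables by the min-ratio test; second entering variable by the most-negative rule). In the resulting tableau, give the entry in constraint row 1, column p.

-2

Ratio test on column t — row 1: 30/5 = 6; row 2: 5/5 = 1. Minimum is 1 at row 2 (s_2 leaves); pivot element 5.
Divide row 2 by 5; eliminate column t from the other rows.
Second iteration: most negative z-row entry is -3/5 in column q, so q enters.
Ratio test on column q — row 1: entry 0 ≤ 0; row 2: 1/(3/5) = 5/3. Minimum is 5/3 at row 2 (t leaves); pivot element 3/5.
Divide row 2 by 3/5; eliminate column q from the other rows.
After both pivots, the entry at constraint row 1, column p is -2.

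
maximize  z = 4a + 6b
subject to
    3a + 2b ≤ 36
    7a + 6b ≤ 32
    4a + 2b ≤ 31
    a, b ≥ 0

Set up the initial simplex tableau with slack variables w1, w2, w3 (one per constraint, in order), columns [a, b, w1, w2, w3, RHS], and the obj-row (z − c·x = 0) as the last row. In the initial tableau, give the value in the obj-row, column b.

The obj-row carries the negated objective coefficients: the b entry is -6.

-6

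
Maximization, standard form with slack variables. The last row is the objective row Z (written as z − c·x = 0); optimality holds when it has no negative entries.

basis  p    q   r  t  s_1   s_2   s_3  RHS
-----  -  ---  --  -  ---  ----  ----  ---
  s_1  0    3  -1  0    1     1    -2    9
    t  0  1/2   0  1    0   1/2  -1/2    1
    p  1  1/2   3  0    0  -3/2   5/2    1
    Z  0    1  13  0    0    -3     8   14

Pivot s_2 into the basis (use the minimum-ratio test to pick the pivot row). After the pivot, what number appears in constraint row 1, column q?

2

Ratio test on column s_2 — row 1: 9/1 = 9; row 2: 1/(1/2) = 2; row 3: entry -3/2 ≤ 0. Minimum is 2 at row 2 (t leaves); pivot element 1/2.
Divide row 2 by 1/2; eliminate column s_2 from the other rows.
Row 1 update in column q: 3 − 1·1 = 2.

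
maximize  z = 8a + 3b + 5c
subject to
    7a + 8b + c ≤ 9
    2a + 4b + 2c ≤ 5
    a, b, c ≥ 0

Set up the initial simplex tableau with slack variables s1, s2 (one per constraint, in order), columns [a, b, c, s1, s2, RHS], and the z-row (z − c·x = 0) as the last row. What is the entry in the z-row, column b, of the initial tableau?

-3

The z-row carries the negated objective coefficients: the b entry is -3.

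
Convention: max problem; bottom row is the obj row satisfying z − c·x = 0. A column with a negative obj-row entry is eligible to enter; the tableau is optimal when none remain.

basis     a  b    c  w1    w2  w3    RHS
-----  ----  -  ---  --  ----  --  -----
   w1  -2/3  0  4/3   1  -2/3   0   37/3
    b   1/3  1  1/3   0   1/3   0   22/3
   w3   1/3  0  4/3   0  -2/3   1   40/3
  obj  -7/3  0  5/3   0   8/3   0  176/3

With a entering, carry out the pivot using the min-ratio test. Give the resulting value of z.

Ratio test on column a — row 1: entry -2/3 ≤ 0; row 2: (22/3)/(1/3) = 22; row 3: (40/3)/(1/3) = 40. Minimum is 22 at row 2 (b leaves); pivot element 1/3.
Pivot on row 2; the obj-row RHS becomes 176/3 − (-7/3)·22 = 110.

110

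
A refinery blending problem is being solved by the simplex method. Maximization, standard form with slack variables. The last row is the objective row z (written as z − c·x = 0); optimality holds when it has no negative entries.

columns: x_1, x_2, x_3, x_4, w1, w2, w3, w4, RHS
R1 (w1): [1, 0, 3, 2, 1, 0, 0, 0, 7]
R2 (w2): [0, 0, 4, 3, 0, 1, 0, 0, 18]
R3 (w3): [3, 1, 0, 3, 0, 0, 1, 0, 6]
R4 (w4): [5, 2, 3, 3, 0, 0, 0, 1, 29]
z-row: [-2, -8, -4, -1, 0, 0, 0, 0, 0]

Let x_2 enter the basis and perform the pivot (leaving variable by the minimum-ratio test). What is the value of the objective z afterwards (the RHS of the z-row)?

48

Ratio test on column x_2 — row 1: entry 0 ≤ 0; row 2: entry 0 ≤ 0; row 3: 6/1 = 6; row 4: 29/2 = 29/2. Minimum is 6 at row 3 (w3 leaves); pivot element 1.
Pivot on row 3; the z-row RHS becomes 0 − (-8)·6 = 48.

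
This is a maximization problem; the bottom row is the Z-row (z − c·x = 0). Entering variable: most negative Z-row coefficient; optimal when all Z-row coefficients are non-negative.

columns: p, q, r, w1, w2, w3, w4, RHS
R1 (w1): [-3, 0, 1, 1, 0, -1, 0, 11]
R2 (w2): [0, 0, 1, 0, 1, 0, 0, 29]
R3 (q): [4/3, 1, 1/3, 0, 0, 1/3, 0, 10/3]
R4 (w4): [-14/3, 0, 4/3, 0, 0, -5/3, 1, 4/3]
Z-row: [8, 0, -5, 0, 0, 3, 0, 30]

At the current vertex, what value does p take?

0

p is not in the basis, so in the current basic feasible solution p = 0.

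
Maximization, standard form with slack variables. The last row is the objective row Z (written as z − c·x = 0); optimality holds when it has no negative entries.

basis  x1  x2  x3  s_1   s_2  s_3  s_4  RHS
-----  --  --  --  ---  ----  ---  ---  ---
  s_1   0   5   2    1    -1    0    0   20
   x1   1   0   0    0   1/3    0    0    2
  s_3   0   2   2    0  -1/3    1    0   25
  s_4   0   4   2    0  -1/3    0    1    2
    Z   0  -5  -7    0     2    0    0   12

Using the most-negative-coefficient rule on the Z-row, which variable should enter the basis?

Negative Z-row entries: x2: -5, x3: -7.
The most negative is -7 in column x3, so x3 enters.

x3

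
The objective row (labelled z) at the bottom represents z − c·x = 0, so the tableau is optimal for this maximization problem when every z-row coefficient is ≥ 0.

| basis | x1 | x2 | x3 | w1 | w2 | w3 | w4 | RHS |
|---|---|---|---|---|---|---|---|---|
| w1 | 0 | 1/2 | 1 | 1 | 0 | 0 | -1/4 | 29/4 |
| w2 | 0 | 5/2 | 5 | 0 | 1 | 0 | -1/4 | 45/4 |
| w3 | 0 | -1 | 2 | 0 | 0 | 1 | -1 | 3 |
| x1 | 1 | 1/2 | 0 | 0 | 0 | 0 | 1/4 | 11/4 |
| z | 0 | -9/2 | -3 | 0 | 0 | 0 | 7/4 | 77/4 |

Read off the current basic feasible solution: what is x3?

0

x3 is not in the basis, so in the current basic feasible solution x3 = 0.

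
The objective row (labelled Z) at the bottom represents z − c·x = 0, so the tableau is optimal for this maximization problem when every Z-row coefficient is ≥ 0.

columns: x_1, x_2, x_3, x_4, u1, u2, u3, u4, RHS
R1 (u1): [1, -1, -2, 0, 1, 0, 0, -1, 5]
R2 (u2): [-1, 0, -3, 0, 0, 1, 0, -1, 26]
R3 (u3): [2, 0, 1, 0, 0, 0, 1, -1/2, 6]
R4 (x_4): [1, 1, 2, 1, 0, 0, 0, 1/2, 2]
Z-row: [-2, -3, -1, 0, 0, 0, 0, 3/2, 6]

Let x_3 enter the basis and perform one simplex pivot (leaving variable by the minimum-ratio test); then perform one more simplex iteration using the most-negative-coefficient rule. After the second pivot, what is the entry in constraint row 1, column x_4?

Ratio test on column x_3 — row 1: entry -2 ≤ 0; row 2: entry -3 ≤ 0; row 3: 6/1 = 6; row 4: 2/2 = 1. Minimum is 1 at row 4 (x_4 leaves); pivot element 2.
Divide row 4 by 2; eliminate column x_3 from the other rows.
Second iteration: most negative Z-row entry is -5/2 in column x_2, so x_2 enters.
Ratio test on column x_2 — row 1: entry 0 ≤ 0; row 2: 29/(3/2) = 58/3; row 3: entry -1/2 ≤ 0; row 4: 1/(1/2) = 2. Minimum is 2 at row 4 (x_3 leaves); pivot element 1/2.
Divide row 4 by 1/2; eliminate column x_2 from the other rows.
After both pivots, the entry at constraint row 1, column x_4 is 1.

1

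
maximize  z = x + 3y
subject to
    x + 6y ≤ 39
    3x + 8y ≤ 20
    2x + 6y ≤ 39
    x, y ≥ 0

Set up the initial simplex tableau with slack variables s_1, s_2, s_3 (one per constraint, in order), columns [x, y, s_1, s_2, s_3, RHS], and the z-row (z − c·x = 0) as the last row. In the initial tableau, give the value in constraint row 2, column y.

8

Constraint 2 has coefficient 8 on y.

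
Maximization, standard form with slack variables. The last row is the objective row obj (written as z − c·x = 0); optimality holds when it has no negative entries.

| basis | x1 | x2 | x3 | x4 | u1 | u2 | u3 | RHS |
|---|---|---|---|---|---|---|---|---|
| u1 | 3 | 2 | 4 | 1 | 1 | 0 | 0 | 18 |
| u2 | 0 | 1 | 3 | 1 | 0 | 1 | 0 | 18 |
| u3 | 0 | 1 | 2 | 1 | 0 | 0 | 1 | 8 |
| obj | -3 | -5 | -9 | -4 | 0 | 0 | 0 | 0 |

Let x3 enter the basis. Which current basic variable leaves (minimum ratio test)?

u3

Column x3 entries and ratios — u1: 18/4 = 9/2; u2: 18/3 = 6; u3: 8/2 = 4.
Smallest ratio is 4 in the row of u3, so u3 leaves.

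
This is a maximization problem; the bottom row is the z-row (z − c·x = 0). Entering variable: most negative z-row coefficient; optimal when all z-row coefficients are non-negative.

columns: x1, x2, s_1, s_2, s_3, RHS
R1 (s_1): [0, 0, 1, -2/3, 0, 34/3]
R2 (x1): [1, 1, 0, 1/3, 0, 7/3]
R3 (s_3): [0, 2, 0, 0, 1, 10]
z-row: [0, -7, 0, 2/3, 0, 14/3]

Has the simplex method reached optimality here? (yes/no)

no

The z-row has a negative entry -7 in column x2, so it is not optimal.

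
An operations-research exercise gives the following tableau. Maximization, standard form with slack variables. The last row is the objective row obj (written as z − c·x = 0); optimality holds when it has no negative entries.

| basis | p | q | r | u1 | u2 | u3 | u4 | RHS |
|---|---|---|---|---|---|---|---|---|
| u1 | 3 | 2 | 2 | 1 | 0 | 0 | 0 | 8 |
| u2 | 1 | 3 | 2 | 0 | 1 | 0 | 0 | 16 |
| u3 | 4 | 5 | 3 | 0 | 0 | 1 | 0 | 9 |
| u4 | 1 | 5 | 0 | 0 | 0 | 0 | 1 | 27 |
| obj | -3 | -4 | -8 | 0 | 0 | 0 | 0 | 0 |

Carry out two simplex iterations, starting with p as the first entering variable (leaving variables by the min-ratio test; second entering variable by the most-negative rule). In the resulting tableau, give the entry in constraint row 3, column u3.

Ratio test on column p — row 1: 8/3 = 8/3; row 2: 16/1 = 16; row 3: 9/4 = 9/4; row 4: 27/1 = 27. Minimum is 9/4 at row 3 (u3 leaves); pivot element 4.
Divide row 3 by 4; eliminate column p from the other rows.
Second iteration: most negative obj-row entry is -23/4 in column r, so r enters.
Ratio test on column r — row 1: entry -1/4 ≤ 0; row 2: (55/4)/(5/4) = 11; row 3: (9/4)/(3/4) = 3; row 4: entry -3/4 ≤ 0. Minimum is 3 at row 3 (p leaves); pivot element 3/4.
Divide row 3 by 3/4; eliminate column r from the other rows.
After both pivots, the entry at constraint row 3, column u3 is 1/3.

1/3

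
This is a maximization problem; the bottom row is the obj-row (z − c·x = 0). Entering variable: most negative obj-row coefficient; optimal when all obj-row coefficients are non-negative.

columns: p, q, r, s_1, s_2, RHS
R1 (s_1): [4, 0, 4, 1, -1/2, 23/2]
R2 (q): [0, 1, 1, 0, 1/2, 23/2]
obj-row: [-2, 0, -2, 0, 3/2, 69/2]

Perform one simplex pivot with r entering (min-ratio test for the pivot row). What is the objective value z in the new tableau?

161/4

Ratio test on column r — row 1: (23/2)/4 = 23/8; row 2: (23/2)/1 = 23/2. Minimum is 23/8 at row 1 (s_1 leaves); pivot element 4.
Pivot on row 1; the obj-row RHS becomes 69/2 − (-2)·(23/8) = 161/4.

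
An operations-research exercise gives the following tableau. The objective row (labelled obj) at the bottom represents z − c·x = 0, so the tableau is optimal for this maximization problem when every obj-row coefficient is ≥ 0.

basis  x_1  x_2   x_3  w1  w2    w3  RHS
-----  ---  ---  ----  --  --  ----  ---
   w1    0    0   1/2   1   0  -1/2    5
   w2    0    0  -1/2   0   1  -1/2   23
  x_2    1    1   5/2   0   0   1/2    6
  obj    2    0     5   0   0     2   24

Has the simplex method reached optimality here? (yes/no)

Every obj-row coefficient is ≥ 0, so the tableau is optimal.

yes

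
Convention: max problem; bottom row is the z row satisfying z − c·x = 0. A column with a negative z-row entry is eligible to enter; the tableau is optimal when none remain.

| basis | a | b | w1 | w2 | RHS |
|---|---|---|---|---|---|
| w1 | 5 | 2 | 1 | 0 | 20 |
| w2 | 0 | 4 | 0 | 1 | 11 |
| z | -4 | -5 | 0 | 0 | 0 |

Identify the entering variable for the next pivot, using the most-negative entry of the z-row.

Negative z-row entries: a: -4, b: -5.
The most negative is -5 in column b, so b enters.

b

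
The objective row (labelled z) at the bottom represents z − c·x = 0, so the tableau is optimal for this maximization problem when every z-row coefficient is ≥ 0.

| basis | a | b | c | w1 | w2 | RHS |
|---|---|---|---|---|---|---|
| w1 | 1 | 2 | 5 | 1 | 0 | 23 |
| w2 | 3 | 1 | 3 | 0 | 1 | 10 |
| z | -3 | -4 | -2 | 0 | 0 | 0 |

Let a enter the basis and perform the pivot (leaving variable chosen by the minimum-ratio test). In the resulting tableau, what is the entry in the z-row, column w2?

Ratio test on column a — row 1: 23/1 = 23; row 2: 10/3 = 10/3. Minimum is 10/3 at row 2 (w2 leaves); pivot element 3.
Divide row 2 by 3; eliminate column a from the other rows.
z-row update in column w2: 0 − (-3)·(1/3) = 1.

1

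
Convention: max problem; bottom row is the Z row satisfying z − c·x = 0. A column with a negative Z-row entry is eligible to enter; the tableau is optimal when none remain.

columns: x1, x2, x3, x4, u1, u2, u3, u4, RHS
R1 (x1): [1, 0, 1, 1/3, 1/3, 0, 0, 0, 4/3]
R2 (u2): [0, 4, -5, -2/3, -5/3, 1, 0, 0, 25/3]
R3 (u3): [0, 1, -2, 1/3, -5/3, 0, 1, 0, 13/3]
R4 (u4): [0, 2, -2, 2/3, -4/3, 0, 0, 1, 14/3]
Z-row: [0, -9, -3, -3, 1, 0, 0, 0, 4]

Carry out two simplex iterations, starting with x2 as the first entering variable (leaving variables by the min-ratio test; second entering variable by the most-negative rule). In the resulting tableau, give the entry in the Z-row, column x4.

24

Ratio test on column x2 — row 1: entry 0 ≤ 0; row 2: (25/3)/4 = 25/12; row 3: (13/3)/1 = 13/3; row 4: (14/3)/2 = 7/3. Minimum is 25/12 at row 2 (u2 leaves); pivot element 4.
Divide row 2 by 4; eliminate column x2 from the other rows.
Second iteration: most negative Z-row entry is -57/4 in column x3, so x3 enters.
Ratio test on column x3 — row 1: (4/3)/1 = 4/3; row 2: entry -5/4 ≤ 0; row 3: entry -3/4 ≤ 0; row 4: (1/2)/(1/2) = 1. Minimum is 1 at row 4 (u4 leaves); pivot element 1/2.
Divide row 4 by 1/2; eliminate column x3 from the other rows.
After both pivots, the entry at the Z-row, column x4 is 24.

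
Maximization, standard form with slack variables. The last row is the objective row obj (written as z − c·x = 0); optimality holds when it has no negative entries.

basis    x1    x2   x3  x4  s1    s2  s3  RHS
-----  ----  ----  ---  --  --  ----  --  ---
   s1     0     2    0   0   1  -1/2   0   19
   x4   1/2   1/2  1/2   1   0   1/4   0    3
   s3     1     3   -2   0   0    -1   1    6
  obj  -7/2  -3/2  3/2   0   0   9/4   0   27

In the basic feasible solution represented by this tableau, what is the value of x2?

x2 is not in the basis, so in the current basic feasible solution x2 = 0.

0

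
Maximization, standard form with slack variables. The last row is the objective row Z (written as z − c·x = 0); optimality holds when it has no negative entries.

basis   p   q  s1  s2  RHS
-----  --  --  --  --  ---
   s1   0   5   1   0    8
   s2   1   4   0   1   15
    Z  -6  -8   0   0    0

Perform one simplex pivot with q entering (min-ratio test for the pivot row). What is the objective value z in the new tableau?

64/5

Ratio test on column q — row 1: 8/5 = 8/5; row 2: 15/4 = 15/4. Minimum is 8/5 at row 1 (s1 leaves); pivot element 5.
Pivot on row 1; the Z-row RHS becomes 0 − (-8)·(8/5) = 64/5.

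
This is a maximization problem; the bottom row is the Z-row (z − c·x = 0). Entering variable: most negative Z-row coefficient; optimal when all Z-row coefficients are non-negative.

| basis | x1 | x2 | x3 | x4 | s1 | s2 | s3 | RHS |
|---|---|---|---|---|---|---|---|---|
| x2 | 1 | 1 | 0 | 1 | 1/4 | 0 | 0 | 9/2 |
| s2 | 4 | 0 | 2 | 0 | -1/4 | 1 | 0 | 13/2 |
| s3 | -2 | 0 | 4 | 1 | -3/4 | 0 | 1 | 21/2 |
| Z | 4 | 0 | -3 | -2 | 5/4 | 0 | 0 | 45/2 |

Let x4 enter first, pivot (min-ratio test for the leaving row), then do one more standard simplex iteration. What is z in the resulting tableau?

36

Ratio test on column x4 — row 1: (9/2)/1 = 9/2; row 2: entry 0 ≤ 0; row 3: (21/2)/1 = 21/2. Minimum is 9/2 at row 1 (x2 leaves); pivot element 1.
Pivot on row 1; the Z-row RHS becomes 45/2 − (-2)·(9/2) = 63/2.
Next entering variable (most negative Z-row entry -3): x3.
Ratio test on column x3 — row 1: entry 0 ≤ 0; row 2: (13/2)/2 = 13/4; row 3: 6/4 = 3/2. Minimum is 3/2 at row 3 (s3 leaves); pivot element 4.
After the second pivot the Z-row RHS is 63/2 − (-3)·(3/2) = 36.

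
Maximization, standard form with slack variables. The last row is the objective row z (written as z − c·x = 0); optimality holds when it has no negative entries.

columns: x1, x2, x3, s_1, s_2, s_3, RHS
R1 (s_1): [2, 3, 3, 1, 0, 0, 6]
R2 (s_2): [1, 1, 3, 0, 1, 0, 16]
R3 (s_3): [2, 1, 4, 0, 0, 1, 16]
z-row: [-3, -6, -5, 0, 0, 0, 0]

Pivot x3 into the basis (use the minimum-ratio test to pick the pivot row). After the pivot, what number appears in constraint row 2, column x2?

-2

Ratio test on column x3 — row 1: 6/3 = 2; row 2: 16/3 = 16/3; row 3: 16/4 = 4. Minimum is 2 at row 1 (s_1 leaves); pivot element 3.
Divide row 1 by 3; eliminate column x3 from the other rows.
Row 2 update in column x2: 1 − 3·1 = -2.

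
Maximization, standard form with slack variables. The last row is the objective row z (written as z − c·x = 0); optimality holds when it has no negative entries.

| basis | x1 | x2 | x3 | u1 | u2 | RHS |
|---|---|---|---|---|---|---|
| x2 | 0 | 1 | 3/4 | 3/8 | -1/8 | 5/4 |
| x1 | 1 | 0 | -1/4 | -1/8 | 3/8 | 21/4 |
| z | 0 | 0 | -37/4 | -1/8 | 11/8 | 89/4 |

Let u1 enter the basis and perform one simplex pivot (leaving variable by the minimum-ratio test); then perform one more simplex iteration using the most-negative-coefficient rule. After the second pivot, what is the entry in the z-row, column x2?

37/3

Ratio test on column u1 — row 1: (5/4)/(3/8) = 10/3; row 2: entry -1/8 ≤ 0. Minimum is 10/3 at row 1 (x2 leaves); pivot element 3/8.
Divide row 1 by 3/8; eliminate column u1 from the other rows.
Second iteration: most negative z-row entry is -9 in column x3, so x3 enters.
Ratio test on column x3 — row 1: (10/3)/2 = 5/3; row 2: entry 0 ≤ 0. Minimum is 5/3 at row 1 (u1 leaves); pivot element 2.
Divide row 1 by 2; eliminate column x3 from the other rows.
After both pivots, the entry at the z-row, column x2 is 37/3.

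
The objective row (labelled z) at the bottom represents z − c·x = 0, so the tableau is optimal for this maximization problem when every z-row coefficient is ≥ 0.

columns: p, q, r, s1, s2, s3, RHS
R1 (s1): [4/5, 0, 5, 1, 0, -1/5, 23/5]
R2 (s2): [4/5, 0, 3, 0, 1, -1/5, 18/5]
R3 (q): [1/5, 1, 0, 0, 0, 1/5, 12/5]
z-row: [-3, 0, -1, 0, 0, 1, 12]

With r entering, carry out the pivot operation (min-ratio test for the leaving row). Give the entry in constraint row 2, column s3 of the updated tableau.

Ratio test on column r — row 1: (23/5)/5 = 23/25; row 2: (18/5)/3 = 6/5; row 3: entry 0 ≤ 0. Minimum is 23/25 at row 1 (s1 leaves); pivot element 5.
Divide row 1 by 5; eliminate column r from the other rows.
Row 2 update in column s3: -1/5 − 3·(-1/25) = -2/25.

-2/25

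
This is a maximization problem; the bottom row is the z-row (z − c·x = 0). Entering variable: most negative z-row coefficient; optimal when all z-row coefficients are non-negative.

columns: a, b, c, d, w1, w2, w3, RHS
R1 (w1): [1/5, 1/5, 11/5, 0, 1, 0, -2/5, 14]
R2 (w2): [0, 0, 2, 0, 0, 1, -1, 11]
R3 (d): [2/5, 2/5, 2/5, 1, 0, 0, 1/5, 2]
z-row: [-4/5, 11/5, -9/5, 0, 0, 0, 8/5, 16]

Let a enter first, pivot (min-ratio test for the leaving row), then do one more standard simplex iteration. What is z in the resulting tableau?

25

Ratio test on column a — row 1: 14/(1/5) = 70; row 2: entry 0 ≤ 0; row 3: 2/(2/5) = 5. Minimum is 5 at row 3 (d leaves); pivot element 2/5.
Pivot on row 3; the z-row RHS becomes 16 − (-4/5)·5 = 20.
Next entering variable (most negative z-row entry -1): c.
Ratio test on column c — row 1: 13/2 = 13/2; row 2: 11/2 = 11/2; row 3: 5/1 = 5. Minimum is 5 at row 3 (a leaves); pivot element 1.
After the second pivot the z-row RHS is 20 − (-1)·5 = 25.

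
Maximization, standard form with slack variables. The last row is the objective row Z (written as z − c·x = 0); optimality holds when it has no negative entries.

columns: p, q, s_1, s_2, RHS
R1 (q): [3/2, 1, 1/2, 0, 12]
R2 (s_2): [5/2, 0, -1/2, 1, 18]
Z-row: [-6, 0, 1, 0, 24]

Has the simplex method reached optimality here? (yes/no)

no

The Z-row has a negative entry -6 in column p, so it is not optimal.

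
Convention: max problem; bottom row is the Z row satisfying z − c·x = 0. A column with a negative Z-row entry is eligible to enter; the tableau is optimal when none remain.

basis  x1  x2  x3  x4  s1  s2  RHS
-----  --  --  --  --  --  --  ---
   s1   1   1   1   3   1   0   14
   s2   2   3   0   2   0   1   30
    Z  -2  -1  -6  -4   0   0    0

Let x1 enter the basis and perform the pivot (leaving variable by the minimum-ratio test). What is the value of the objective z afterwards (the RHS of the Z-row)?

28

Ratio test on column x1 — row 1: 14/1 = 14; row 2: 30/2 = 15. Minimum is 14 at row 1 (s1 leaves); pivot element 1.
Pivot on row 1; the Z-row RHS becomes 0 − (-2)·14 = 28.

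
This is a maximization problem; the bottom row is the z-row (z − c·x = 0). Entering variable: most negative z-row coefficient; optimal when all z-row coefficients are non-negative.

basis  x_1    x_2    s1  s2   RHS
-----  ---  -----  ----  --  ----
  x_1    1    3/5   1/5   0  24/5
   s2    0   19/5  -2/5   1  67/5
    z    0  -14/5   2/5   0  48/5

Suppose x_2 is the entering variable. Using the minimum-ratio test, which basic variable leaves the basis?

Column x_2 entries and ratios — x_1: (24/5)/(3/5) = 8; s2: (67/5)/(19/5) = 67/19.
Smallest ratio is 67/19 in the row of s2, so s2 leaves.

s2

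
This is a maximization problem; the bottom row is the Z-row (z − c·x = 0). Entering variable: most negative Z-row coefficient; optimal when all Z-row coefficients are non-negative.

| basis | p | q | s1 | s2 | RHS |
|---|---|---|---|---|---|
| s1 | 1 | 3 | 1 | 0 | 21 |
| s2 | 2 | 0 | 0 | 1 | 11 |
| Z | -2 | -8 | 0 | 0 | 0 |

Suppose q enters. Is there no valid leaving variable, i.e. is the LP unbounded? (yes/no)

no

Column q has positive entries in row(s) 1, so the ratio test bounds it — not unbounded.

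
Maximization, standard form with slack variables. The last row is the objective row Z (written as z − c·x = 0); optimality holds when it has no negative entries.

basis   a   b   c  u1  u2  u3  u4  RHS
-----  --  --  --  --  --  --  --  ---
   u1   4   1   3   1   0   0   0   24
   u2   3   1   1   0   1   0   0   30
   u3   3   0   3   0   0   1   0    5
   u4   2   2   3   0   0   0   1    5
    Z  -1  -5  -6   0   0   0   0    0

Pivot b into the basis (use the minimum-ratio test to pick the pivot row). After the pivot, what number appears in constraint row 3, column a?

Ratio test on column b — row 1: 24/1 = 24; row 2: 30/1 = 30; row 3: entry 0 ≤ 0; row 4: 5/2 = 5/2. Minimum is 5/2 at row 4 (u4 leaves); pivot element 2.
Divide row 4 by 2; eliminate column b from the other rows.
Row 3 update in column a: 3 − 0·1 = 3.

3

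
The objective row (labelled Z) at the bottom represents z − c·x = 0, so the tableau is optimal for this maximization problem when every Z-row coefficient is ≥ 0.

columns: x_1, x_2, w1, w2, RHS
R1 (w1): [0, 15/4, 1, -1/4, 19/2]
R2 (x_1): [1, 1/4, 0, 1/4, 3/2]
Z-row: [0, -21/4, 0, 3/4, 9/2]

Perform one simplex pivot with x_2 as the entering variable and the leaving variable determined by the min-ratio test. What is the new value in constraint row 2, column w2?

Ratio test on column x_2 — row 1: (19/2)/(15/4) = 38/15; row 2: (3/2)/(1/4) = 6. Minimum is 38/15 at row 1 (w1 leaves); pivot element 15/4.
Divide row 1 by 15/4; eliminate column x_2 from the other rows.
Row 2 update in column w2: 1/4 − (1/4)·(-1/15) = 4/15.

4/15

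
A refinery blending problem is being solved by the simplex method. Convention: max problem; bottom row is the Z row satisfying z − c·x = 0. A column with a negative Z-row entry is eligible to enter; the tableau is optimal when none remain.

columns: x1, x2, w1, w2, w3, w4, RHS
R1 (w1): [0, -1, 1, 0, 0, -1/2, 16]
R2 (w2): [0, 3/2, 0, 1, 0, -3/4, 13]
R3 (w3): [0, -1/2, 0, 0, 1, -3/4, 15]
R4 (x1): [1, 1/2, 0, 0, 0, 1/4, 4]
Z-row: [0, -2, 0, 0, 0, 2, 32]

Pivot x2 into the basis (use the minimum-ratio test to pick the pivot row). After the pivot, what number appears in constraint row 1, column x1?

2

Ratio test on column x2 — row 1: entry -1 ≤ 0; row 2: 13/(3/2) = 26/3; row 3: entry -1/2 ≤ 0; row 4: 4/(1/2) = 8. Minimum is 8 at row 4 (x1 leaves); pivot element 1/2.
Divide row 4 by 1/2; eliminate column x2 from the other rows.
Row 1 update in column x1: 0 − (-1)·2 = 2.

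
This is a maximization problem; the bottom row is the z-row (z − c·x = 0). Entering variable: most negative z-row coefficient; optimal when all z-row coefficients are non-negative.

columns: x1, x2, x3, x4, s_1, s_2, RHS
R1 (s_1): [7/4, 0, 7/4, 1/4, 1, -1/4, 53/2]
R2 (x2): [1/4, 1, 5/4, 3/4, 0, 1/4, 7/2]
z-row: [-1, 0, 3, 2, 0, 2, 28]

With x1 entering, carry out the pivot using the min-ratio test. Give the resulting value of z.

Ratio test on column x1 — row 1: (53/2)/(7/4) = 106/7; row 2: (7/2)/(1/4) = 14. Minimum is 14 at row 2 (x2 leaves); pivot element 1/4.
Pivot on row 2; the z-row RHS becomes 28 − (-1)·14 = 42.

42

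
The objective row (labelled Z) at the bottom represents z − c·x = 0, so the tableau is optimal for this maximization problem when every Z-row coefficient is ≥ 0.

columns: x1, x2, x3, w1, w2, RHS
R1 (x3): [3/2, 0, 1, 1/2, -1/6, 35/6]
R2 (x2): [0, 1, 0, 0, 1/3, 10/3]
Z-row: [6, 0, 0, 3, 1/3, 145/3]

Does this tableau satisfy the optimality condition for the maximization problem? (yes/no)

yes

Every Z-row coefficient is ≥ 0, so the tableau is optimal.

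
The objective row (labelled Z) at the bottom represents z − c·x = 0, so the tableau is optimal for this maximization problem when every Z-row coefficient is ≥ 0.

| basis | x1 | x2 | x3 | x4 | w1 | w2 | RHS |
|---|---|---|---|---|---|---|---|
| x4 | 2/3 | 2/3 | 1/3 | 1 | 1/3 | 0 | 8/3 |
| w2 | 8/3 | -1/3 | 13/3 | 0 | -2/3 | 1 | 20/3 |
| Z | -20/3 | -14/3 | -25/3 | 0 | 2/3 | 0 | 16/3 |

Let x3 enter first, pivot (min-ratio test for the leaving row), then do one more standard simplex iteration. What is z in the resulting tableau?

104/3

Ratio test on column x3 — row 1: (8/3)/(1/3) = 8; row 2: (20/3)/(13/3) = 20/13. Minimum is 20/13 at row 2 (w2 leaves); pivot element 13/3.
Pivot on row 2; the Z-row RHS becomes 16/3 − (-25/3)·(20/13) = 236/13.
Next entering variable (most negative Z-row entry -69/13): x2.
Ratio test on column x2 — row 1: (28/13)/(9/13) = 28/9; row 2: entry -1/13 ≤ 0. Minimum is 28/9 at row 1 (x4 leaves); pivot element 9/13.
After the second pivot the Z-row RHS is 236/13 − (-69/13)·(28/9) = 104/3.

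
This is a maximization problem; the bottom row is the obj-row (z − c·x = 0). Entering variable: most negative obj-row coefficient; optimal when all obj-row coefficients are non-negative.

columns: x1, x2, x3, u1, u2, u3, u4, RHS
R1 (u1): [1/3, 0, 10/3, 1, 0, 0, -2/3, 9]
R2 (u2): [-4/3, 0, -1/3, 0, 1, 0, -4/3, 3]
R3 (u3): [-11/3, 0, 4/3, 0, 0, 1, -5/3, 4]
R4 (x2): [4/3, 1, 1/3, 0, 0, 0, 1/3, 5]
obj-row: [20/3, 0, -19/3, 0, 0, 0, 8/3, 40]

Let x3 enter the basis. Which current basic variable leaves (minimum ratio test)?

u1

Column x3 entries and ratios — u1: 9/(10/3) = 27/10; u2: -1/3 ≤ 0, skip; u3: 4/(4/3) = 3; x2: 5/(1/3) = 15.
Smallest ratio is 27/10 in the row of u1, so u1 leaves.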